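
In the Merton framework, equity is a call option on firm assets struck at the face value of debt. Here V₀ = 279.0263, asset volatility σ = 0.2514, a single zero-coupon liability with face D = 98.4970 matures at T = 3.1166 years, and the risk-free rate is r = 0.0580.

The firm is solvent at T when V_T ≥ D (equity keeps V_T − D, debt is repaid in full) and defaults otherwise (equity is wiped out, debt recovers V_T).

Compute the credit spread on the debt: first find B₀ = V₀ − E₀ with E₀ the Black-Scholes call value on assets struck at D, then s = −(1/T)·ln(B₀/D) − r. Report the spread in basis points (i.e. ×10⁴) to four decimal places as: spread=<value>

d₁ = [ln(V₀/D) + (r + σ²/2)T] / (σ√T)
   = [ln(279.0263/98.4970) + (0.0580 + 0.5·0.2514²)·3.1166] / (0.2514·√3.1166)
   = [1.041280 + 0.279250] / 0.443819 = 2.975381
d₂ = d₁ − σ√T = 2.975381 − 0.443819 = 2.531562
N(d₁) = 0.998537,  N(d₂) = 0.994322,  e^(−rT) = 0.834633
E₀ = V₀·N(d₁) − D·e^(−rT)·N(d₂)
   = 279.0263·0.998537 − 98.4970·0.834633·0.994322 = 196.875937
B₀ = V₀ − E₀ = 279.0263 − 196.875937 = 82.150363
spread = −(1/T)·ln(B₀/D) − r = −(1/3.1166)·ln(82.150363/98.4970) − 0.0580 = 0.00022846
in basis points: 0.00022846 × 10⁴ = 2.2846 bp

spread=2.2846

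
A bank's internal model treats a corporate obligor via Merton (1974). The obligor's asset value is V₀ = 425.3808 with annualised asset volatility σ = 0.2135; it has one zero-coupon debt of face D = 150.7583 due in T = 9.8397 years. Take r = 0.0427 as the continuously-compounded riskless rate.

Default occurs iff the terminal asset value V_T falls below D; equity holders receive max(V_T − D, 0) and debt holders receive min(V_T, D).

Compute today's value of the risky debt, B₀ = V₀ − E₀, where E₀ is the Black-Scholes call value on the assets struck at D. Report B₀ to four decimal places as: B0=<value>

B0=98.3530

d₁ = [ln(V₀/D) + (r + σ²/2)T] / (σ√T)
   = [ln(425.3808/150.7583) + (0.0427 + 0.5·0.2135²)·9.8397] / (0.2135·√9.8397)
   = [1.037307 + 0.644413] / 0.669713 = 2.511105
d₂ = d₁ − σ√T = 2.511105 − 0.669713 = 1.841392
N(d₁) = 0.993982,  N(d₂) = 0.967218,  e^(−rT) = 0.656945
E₀ = V₀·N(d₁) − D·e^(−rT)·N(d₂)
   = 425.3808·0.993982 − 150.7583·0.656945·0.967218 = 327.027831
B₀ = V₀ − E₀ = 425.3808 − 327.027831 = 98.352969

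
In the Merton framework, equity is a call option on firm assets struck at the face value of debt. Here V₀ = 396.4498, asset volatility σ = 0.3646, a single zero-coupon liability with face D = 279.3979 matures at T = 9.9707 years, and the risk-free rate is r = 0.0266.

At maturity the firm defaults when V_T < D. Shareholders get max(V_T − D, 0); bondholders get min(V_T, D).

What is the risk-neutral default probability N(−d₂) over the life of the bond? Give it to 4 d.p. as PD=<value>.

d₁ = [ln(V₀/D) + (r + σ²/2)T] / (σ√T)
   = [ln(396.4498/279.3979) + (0.0266 + 0.5·0.3646²)·9.9707] / (0.3646·√9.9707)
   = [0.349912 + 0.927939] / 1.151276 = 1.109944
d₂ = d₁ − σ√T = 1.109944 − 1.151276 = -0.041333
risk-neutral PD = N(−d₂) = N(0.041333) = 0.516485

PD=0.5165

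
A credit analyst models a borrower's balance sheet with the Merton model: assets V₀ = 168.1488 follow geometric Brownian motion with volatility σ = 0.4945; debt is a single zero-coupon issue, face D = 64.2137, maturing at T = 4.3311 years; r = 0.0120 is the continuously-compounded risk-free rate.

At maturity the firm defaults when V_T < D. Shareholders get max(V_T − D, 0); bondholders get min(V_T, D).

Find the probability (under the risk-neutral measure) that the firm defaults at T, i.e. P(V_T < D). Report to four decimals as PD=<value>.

d₁ = [ln(V₀/D) + (r + σ²/2)T] / (σ√T)
   = [ln(168.1488/64.2137) + (0.0120 + 0.5·0.4945²)·4.3311] / (0.4945·√4.3311)
   = [0.962633 + 0.581516] / 1.029119 = 1.500457
d₂ = d₁ − σ√T = 1.500457 − 1.029119 = 0.471339
risk-neutral PD = N(−d₂) = N(-0.471339) = 0.318699

PD=0.3187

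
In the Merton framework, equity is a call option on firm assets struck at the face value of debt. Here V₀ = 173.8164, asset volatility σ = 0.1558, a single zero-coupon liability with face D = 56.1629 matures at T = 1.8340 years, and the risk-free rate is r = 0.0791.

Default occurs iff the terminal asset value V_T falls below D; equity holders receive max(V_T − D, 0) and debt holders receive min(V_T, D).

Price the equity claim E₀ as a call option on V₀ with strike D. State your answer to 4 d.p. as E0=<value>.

E0=125.2376

d₁ = [ln(V₀/D) + (r + σ²/2)T] / (σ√T)
   = [ln(173.8164/56.1629) + (0.0791 + 0.5·0.1558²)·1.8340] / (0.1558·√1.8340)
   = [1.129743 + 0.167328] / 0.210993 = 6.147475
d₂ = d₁ − σ√T = 6.147475 − 0.210993 = 5.936483
N(d₁) = 1.000000,  N(d₂) = 1.000000,  e^(−rT) = 0.864962
E₀ = V₀·N(d₁) − D·e^(−rT)·N(d₂)
   = 173.8164·1.000000 − 56.1629·0.864962·1.000000 = 125.237611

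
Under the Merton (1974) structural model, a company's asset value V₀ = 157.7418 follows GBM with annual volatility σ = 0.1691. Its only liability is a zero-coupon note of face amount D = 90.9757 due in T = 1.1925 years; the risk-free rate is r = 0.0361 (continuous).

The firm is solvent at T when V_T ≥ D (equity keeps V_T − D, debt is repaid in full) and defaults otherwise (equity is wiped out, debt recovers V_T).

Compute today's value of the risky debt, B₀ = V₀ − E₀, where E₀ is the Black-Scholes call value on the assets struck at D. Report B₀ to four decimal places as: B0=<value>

B0=87.1386

d₁ = [ln(V₀/D) + (r + σ²/2)T] / (σ√T)
   = [ln(157.7418/90.9757) + (0.0361 + 0.5·0.1691²)·1.1925] / (0.1691·√1.1925)
   = [0.550367 + 0.060099] / 0.184660 = 3.305892
d₂ = d₁ − σ√T = 3.305892 − 0.184660 = 3.121232
N(d₁) = 0.999527,  N(d₂) = 0.999100,  e^(−rT) = 0.957864
E₀ = V₀·N(d₁) − D·e^(−rT)·N(d₂)
   = 157.7418·0.999527 − 90.9757·0.957864·0.999100 = 70.603232
B₀ = V₀ − E₀ = 157.7418 − 70.603232 = 87.138568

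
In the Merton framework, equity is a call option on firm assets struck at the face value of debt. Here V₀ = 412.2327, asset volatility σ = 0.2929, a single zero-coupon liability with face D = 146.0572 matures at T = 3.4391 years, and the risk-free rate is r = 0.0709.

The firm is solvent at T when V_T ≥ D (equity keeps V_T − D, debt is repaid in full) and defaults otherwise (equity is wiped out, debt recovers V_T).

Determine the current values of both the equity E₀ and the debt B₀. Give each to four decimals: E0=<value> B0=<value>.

d₁ = [ln(V₀/D) + (r + σ²/2)T] / (σ√T)
   = [ln(412.2327/146.0572) + (0.0709 + 0.5·0.2929²)·3.4391] / (0.2929·√3.4391)
   = [1.037590 + 0.391353] / 0.543178 = 2.630711
d₂ = d₁ − σ√T = 2.630711 − 0.543178 = 2.087533
N(d₁) = 0.995740,  N(d₂) = 0.981580,  e^(−rT) = 0.783619
E₀ = V₀·N(d₁) − D·e^(−rT)·N(d₂)
   = 412.2327·0.995740 − 146.0572·0.783619·0.981580 = 298.131465
B₀ = V₀ − E₀ = 412.2327 − 298.131465 = 114.101235

E0=298.1315 B0=114.1012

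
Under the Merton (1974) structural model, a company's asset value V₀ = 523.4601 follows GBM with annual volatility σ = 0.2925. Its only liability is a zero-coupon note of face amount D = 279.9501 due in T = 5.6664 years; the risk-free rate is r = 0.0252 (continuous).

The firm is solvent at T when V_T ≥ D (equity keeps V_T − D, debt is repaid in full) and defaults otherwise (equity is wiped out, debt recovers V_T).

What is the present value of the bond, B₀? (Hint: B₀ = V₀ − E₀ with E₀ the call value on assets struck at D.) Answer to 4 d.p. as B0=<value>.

d₁ = [ln(V₀/D) + (r + σ²/2)T] / (σ√T)
   = [ln(523.4601/279.9501) + (0.0252 + 0.5·0.2925²)·5.6664] / (0.2925·√5.6664)
   = [0.625849 + 0.385191] / 0.696273 = 1.452075
d₂ = d₁ − σ√T = 1.452075 − 0.696273 = 0.755802
N(d₁) = 0.926760,  N(d₂) = 0.775116,  e^(−rT) = 0.866933
E₀ = V₀·N(d₁) − D·e^(−rT)·N(d₂)
   = 523.4601·0.926760 − 279.9501·0.866933·0.775116 = 297.002523
B₀ = V₀ − E₀ = 523.4601 − 297.002523 = 226.457577

B0=226.4576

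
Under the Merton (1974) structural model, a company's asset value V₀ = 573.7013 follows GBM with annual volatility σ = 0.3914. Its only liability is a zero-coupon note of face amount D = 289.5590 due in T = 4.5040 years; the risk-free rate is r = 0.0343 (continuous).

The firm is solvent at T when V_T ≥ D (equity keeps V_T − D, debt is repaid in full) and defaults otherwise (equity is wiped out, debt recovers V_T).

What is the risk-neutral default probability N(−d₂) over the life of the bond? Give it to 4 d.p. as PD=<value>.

PD=0.2763

d₁ = [ln(V₀/D) + (r + σ²/2)T] / (σ√T)
   = [ln(573.7013/289.5590) + (0.0343 + 0.5·0.3914²)·4.5040] / (0.3914·√4.5040)
   = [0.683750 + 0.499480] / 0.830654 = 1.424456
d₂ = d₁ − σ√T = 1.424456 − 0.830654 = 0.593802
risk-neutral PD = N(−d₂) = N(-0.593802) = 0.276322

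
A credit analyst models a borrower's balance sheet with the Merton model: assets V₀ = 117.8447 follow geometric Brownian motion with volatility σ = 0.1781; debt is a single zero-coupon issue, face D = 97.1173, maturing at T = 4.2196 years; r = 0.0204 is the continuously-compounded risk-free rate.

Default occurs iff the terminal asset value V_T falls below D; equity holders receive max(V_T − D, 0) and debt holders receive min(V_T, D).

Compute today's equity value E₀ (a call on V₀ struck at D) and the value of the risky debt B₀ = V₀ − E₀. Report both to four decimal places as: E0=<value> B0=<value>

E0=33.4902 B0=84.3545

d₁ = [ln(V₀/D) + (r + σ²/2)T] / (σ√T)
   = [ln(117.8447/97.1173) + (0.0204 + 0.5·0.1781²)·4.2196] / (0.1781·√4.2196)
   = [0.193448 + 0.153002] / 0.365847 = 0.946980
d₂ = d₁ − σ√T = 0.946980 − 0.365847 = 0.581133
N(d₁) = 0.828176,  N(d₂) = 0.719425,  e^(−rT) = 0.917521
E₀ = V₀·N(d₁) − D·e^(−rT)·N(d₂)
   = 117.8447·0.828176 − 97.1173·0.917521·0.719425 = 33.490215
B₀ = V₀ − E₀ = 117.8447 − 33.490215 = 84.354485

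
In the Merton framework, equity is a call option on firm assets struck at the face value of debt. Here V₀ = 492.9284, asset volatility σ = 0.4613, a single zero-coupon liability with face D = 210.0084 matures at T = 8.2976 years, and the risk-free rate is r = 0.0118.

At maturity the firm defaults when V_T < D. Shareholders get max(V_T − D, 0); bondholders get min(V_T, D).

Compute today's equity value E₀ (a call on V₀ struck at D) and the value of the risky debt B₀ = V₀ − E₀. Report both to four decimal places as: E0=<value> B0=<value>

E0=352.5262 B0=140.4022

d₁ = [ln(V₀/D) + (r + σ²/2)T] / (σ√T)
   = [ln(492.9284/210.0084) + (0.0118 + 0.5·0.4613²)·8.2976] / (0.4613·√8.2976)
   = [0.853216 + 0.980767] / 1.328800 = 1.380180
d₂ = d₁ − σ√T = 1.380180 − 1.328800 = 0.051379
N(d₁) = 0.916234,  N(d₂) = 0.520488,  e^(−rT) = 0.906729
E₀ = V₀·N(d₁) − D·e^(−rT)·N(d₂)
   = 492.9284·0.916234 − 210.0084·0.906729·0.520488 = 352.526156
B₀ = V₀ − E₀ = 492.9284 − 352.526156 = 140.402244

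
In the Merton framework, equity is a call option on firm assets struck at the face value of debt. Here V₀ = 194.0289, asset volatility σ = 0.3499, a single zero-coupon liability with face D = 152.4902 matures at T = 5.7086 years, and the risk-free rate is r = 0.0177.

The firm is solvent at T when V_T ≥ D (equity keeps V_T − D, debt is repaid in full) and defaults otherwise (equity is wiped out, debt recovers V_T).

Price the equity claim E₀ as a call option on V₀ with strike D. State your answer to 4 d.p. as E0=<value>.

d₁ = [ln(V₀/D) + (r + σ²/2)T] / (σ√T)
   = [ln(194.0289/152.4902) + (0.0177 + 0.5·0.3499²)·5.7086] / (0.3499·√5.7086)
   = [0.240907 + 0.450494] / 0.836005 = 0.827030
d₂ = d₁ − σ√T = 0.827030 − 0.836005 = -0.008975
N(d₁) = 0.795890,  N(d₂) = 0.496420,  e^(−rT) = 0.903895
E₀ = V₀·N(d₁) − D·e^(−rT)·N(d₂)
   = 194.0289·0.795890 − 152.4902·0.903895·0.496420 = 86.001601

E0=86.0016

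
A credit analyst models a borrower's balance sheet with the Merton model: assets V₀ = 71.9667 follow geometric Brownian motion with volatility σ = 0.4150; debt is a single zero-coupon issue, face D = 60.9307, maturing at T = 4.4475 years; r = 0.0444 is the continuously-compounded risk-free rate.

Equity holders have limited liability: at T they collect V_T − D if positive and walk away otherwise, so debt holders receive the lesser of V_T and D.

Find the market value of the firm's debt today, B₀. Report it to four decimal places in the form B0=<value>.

d₁ = [ln(V₀/D) + (r + σ²/2)T] / (σ√T)
   = [ln(71.9667/60.9307) + (0.0444 + 0.5·0.4150²)·4.4475] / (0.4150·√4.4475)
   = [0.166466 + 0.580454] / 0.875198 = 0.853431
d₂ = d₁ − σ√T = 0.853431 − 0.875198 = -0.021766
N(d₁) = 0.803290,  N(d₂) = 0.491317,  e^(−rT) = 0.820806
E₀ = V₀·N(d₁) − D·e^(−rT)·N(d₂)
   = 71.9667·0.803290 − 60.9307·0.820806·0.491317 = 33.238240
B₀ = V₀ − E₀ = 71.9667 − 33.238240 = 38.728460

B0=38.7285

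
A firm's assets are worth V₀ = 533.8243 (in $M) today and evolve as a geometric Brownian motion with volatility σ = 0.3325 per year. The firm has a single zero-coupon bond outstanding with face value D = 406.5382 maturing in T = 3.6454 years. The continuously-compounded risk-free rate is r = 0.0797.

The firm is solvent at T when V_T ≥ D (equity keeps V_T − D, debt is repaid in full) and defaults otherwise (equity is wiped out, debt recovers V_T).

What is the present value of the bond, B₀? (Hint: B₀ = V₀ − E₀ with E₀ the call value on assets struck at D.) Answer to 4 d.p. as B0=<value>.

d₁ = [ln(V₀/D) + (r + σ²/2)T] / (σ√T)
   = [ln(533.8243/406.5382) + (0.0797 + 0.5·0.3325²)·3.6454] / (0.3325·√3.6454)
   = [0.272389 + 0.492049] / 0.634840 = 1.204143
d₂ = d₁ − σ√T = 1.204143 − 0.634840 = 0.569303
N(d₁) = 0.885733,  N(d₂) = 0.715425,  e^(−rT) = 0.747861
E₀ = V₀·N(d₁) − D·e^(−rT)·N(d₂)
   = 533.8243·0.885733 − 406.5382·0.747861·0.715425 = 255.312270
B₀ = V₀ − E₀ = 533.8243 − 255.312270 = 278.512030

B0=278.5120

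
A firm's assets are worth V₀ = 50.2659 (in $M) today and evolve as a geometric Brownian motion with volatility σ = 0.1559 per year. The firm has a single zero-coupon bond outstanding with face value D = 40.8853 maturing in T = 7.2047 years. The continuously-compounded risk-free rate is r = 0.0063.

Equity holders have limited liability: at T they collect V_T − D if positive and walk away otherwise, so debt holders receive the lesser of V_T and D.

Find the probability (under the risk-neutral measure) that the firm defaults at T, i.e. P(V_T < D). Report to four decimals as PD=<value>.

PD=0.3472

d₁ = [ln(V₀/D) + (r + σ²/2)T] / (σ√T)
   = [ln(50.2659/40.8853) + (0.0063 + 0.5·0.1559²)·7.2047] / (0.1559·√7.2047)
   = [0.206556 + 0.132944] / 0.418460 = 0.811309
d₂ = d₁ − σ√T = 0.811309 − 0.418460 = 0.392849
risk-neutral PD = N(−d₂) = N(-0.392849) = 0.347216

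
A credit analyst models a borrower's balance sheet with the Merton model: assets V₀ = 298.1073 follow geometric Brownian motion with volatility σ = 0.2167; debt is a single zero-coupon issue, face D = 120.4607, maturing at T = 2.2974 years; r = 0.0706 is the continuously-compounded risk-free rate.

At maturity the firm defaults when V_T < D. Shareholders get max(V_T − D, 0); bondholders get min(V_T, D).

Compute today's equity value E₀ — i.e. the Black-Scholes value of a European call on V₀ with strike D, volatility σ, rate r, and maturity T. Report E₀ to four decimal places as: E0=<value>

d₁ = [ln(V₀/D) + (r + σ²/2)T] / (σ√T)
   = [ln(298.1073/120.4607) + (0.0706 + 0.5·0.2167²)·2.2974] / (0.2167·√2.2974)
   = [0.906130 + 0.216138] / 0.328456 = 3.416799
d₂ = d₁ − σ√T = 3.416799 − 0.328456 = 3.088343
N(d₁) = 0.999683,  N(d₂) = 0.998994,  e^(−rT) = 0.850274
E₀ = V₀·N(d₁) − D·e^(−rT)·N(d₂)
   = 298.1073·0.999683 − 120.4607·0.850274·0.998994 = 195.691314

E0=195.6913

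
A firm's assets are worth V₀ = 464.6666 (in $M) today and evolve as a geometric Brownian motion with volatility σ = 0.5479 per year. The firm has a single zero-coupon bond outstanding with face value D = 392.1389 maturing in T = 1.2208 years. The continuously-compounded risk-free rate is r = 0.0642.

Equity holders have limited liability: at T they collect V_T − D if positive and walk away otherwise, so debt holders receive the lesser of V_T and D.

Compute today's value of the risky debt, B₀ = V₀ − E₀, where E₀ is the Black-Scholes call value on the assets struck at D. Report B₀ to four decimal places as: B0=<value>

B0=307.3819

d₁ = [ln(V₀/D) + (r + σ²/2)T] / (σ√T)
   = [ln(464.6666/392.1389) + (0.0642 + 0.5·0.5479²)·1.2208] / (0.5479·√1.2208)
   = [0.169704 + 0.261614] / 0.605374 = 0.712482
d₂ = d₁ − σ√T = 0.712482 − 0.605374 = 0.107109
N(d₁) = 0.761917,  N(d₂) = 0.542649,  e^(−rT) = 0.924617
E₀ = V₀·N(d₁) − D·e^(−rT)·N(d₂)
   = 464.6666·0.761917 − 392.1389·0.924617·0.542649 = 157.284683
B₀ = V₀ − E₀ = 464.6666 − 157.284683 = 307.381917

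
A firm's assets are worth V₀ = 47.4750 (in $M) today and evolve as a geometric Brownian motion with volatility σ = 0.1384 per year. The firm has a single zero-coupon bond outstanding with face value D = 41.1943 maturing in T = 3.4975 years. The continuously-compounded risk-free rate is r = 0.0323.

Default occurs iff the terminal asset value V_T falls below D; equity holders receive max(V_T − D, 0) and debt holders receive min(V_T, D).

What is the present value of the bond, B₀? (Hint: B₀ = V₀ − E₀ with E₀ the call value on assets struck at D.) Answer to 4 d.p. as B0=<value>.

B0=35.8709

d₁ = [ln(V₀/D) + (r + σ²/2)T] / (σ√T)
   = [ln(47.4750/41.1943) + (0.0323 + 0.5·0.1384²)·3.4975] / (0.1384·√3.4975)
   = [0.141903 + 0.146466] / 0.258830 = 1.114125
d₂ = d₁ − σ√T = 1.114125 − 0.258830 = 0.855295
N(d₁) = 0.867387,  N(d₂) = 0.803806,  e^(−rT) = 0.893178
E₀ = V₀·N(d₁) − D·e^(−rT)·N(d₂)
   = 47.4750·0.867387 − 41.1943·0.893178·0.803806 = 11.604092
B₀ = V₀ − E₀ = 47.4750 − 11.604092 = 35.870908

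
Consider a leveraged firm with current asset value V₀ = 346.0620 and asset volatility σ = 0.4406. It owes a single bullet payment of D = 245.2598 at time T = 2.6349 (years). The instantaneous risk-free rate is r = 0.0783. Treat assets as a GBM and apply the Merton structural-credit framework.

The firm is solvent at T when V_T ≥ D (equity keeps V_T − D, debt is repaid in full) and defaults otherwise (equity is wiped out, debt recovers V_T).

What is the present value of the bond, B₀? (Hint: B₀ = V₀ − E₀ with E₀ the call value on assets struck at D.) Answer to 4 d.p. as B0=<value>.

d₁ = [ln(V₀/D) + (r + σ²/2)T] / (σ√T)
   = [ln(346.0620/245.2598) + (0.0783 + 0.5·0.4406²)·2.6349] / (0.4406·√2.6349)
   = [0.344300 + 0.462067] / 0.715198 = 1.127473
d₂ = d₁ − σ√T = 1.127473 − 0.715198 = 0.412275
N(d₁) = 0.870229,  N(d₂) = 0.659931,  e^(−rT) = 0.813579
E₀ = V₀·N(d₁) − D·e^(−rT)·N(d₂)
   = 346.0620·0.870229 − 245.2598·0.813579·0.659931 = 169.471710
B₀ = V₀ − E₀ = 346.0620 − 169.471710 = 176.590290

B0=176.5903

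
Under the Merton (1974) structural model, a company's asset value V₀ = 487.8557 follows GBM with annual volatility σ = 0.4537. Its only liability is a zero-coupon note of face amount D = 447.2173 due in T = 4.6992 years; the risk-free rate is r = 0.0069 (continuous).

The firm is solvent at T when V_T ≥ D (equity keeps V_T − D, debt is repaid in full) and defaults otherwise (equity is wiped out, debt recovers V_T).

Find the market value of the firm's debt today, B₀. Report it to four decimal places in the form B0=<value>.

B0=285.6041

d₁ = [ln(V₀/D) + (r + σ²/2)T] / (σ√T)
   = [ln(487.8557/447.2173) + (0.0069 + 0.5·0.4537²)·4.6992] / (0.4537·√4.6992)
   = [0.086975 + 0.516075] / 0.983514 = 0.613158
d₂ = d₁ − σ√T = 0.613158 − 0.983514 = -0.370356
N(d₁) = 0.730114,  N(d₂) = 0.355559,  e^(−rT) = 0.968096
E₀ = V₀·N(d₁) − D·e^(−rT)·N(d₂)
   = 487.8557·0.730114 − 447.2173·0.968096·0.355559 = 202.251599
B₀ = V₀ − E₀ = 487.8557 − 202.251599 = 285.604101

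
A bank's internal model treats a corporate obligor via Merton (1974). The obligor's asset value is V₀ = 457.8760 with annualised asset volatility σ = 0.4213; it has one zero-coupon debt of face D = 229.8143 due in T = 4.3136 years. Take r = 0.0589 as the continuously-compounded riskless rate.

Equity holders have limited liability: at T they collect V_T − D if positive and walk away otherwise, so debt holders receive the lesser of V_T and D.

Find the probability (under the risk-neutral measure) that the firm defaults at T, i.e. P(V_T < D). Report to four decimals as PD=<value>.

d₁ = [ln(V₀/D) + (r + σ²/2)T] / (σ√T)
   = [ln(457.8760/229.8143) + (0.0589 + 0.5·0.4213²)·4.3136] / (0.4213·√4.3136)
   = [0.689327 + 0.636889] / 0.875007 = 1.515664
d₂ = d₁ − σ√T = 1.515664 − 0.875007 = 0.640657
risk-neutral PD = N(−d₂) = N(-0.640657) = 0.260873

PD=0.2609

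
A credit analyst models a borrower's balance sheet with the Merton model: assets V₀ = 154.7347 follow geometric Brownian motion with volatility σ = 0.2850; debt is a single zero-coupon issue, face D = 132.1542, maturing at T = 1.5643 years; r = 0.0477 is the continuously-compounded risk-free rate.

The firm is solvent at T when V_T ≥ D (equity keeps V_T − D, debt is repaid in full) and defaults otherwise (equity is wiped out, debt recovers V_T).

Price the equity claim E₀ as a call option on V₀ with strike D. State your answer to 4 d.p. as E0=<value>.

d₁ = [ln(V₀/D) + (r + σ²/2)T] / (σ√T)
   = [ln(154.7347/132.1542) + (0.0477 + 0.5·0.2850²)·1.5643] / (0.2850·√1.5643)
   = [0.157743 + 0.138147] / 0.356455 = 0.830090
d₂ = d₁ − σ√T = 0.830090 − 0.356455 = 0.473635
N(d₁) = 0.796756,  N(d₂) = 0.682120,  e^(−rT) = 0.928099
E₀ = V₀·N(d₁) − D·e^(−rT)·N(d₂)
   = 154.7347·0.796756 − 132.1542·0.928099·0.682120 = 39.622342

E0=39.6223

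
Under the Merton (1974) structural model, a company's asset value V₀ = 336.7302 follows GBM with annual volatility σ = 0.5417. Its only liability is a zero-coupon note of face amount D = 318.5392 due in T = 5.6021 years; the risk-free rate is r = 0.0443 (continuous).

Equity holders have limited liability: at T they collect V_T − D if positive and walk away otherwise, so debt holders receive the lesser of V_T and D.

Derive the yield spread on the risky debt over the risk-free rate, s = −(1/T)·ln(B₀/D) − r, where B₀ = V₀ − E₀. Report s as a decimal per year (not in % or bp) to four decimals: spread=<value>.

spread=0.0911

d₁ = [ln(V₀/D) + (r + σ²/2)T] / (σ√T)
   = [ln(336.7302/318.5392) + (0.0443 + 0.5·0.5417²)·5.6021] / (0.5417·√5.6021)
   = [0.055536 + 1.070110] / 1.282137 = 0.877946
d₂ = d₁ − σ√T = 0.877946 − 1.282137 = -0.404191
N(d₁) = 0.810013,  N(d₂) = 0.343036,  e^(−rT) = 0.780225
E₀ = V₀·N(d₁) − D·e^(−rT)·N(d₂)
   = 336.7302·0.810013 − 318.5392·0.780225·0.343036 = 187.500424
B₀ = V₀ − E₀ = 336.7302 − 187.500424 = 149.229776
spread = −(1/T)·ln(B₀/D) − r = −(1/5.6021)·ln(149.229776/318.5392) − 0.0443 = 0.09105251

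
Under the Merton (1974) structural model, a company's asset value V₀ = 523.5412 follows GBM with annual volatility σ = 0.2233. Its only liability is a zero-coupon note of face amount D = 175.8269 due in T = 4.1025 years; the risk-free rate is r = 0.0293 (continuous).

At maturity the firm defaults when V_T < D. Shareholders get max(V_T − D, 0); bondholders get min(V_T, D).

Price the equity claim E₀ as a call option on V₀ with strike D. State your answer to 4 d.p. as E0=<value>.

d₁ = [ln(V₀/D) + (r + σ²/2)T] / (σ√T)
   = [ln(523.5412/175.8269) + (0.0293 + 0.5·0.2233²)·4.1025] / (0.2233·√4.1025)
   = [1.091116 + 0.222485] / 0.452286 = 2.904358
d₂ = d₁ − σ√T = 2.904358 − 0.452286 = 2.452072
N(d₁) = 0.998160,  N(d₂) = 0.992898,  e^(−rT) = 0.886740
E₀ = V₀·N(d₁) − D·e^(−rT)·N(d₂)
   = 523.5412·0.998160 − 175.8269·0.886740·0.992898 = 367.772350

E0=367.7723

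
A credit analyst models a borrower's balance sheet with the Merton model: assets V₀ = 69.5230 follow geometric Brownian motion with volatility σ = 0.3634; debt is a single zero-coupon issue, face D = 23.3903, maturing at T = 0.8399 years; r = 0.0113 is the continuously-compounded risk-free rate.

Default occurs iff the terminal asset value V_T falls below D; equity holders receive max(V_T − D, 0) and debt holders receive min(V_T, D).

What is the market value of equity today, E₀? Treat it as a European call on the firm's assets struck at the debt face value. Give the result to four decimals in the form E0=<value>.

E0=46.3553

d₁ = [ln(V₀/D) + (r + σ²/2)T] / (σ√T)
   = [ln(69.5230/23.3903) + (0.0113 + 0.5·0.3634²)·0.8399] / (0.3634·√0.8399)
   = [1.089336 + 0.064949] / 0.333042 = 3.465888
d₂ = d₁ − σ√T = 3.465888 − 0.333042 = 3.132846
N(d₁) = 0.999736,  N(d₂) = 0.999134,  e^(−rT) = 0.990554
E₀ = V₀·N(d₁) − D·e^(−rT)·N(d₂)
   = 69.5230·0.999736 − 23.3903·0.990554·0.999134 = 46.355329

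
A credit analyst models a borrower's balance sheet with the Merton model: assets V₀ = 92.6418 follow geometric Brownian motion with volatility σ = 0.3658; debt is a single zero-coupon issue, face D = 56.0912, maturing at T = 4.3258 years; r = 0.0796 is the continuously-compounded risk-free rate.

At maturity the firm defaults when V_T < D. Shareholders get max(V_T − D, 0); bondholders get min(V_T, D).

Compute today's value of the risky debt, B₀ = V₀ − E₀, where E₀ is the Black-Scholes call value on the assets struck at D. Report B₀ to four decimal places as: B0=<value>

d₁ = [ln(V₀/D) + (r + σ²/2)T] / (σ√T)
   = [ln(92.6418/56.0912) + (0.0796 + 0.5·0.3658²)·4.3258] / (0.3658·√4.3258)
   = [0.501762 + 0.633751] / 0.760811 = 1.492502
d₂ = d₁ − σ√T = 1.492502 − 0.760811 = 0.731690
N(d₁) = 0.932216,  N(d₂) = 0.767821,  e^(−rT) = 0.708692
E₀ = V₀·N(d₁) − D·e^(−rT)·N(d₂)
   = 92.6418·0.932216 − 56.0912·0.708692·0.767821 = 55.840208
B₀ = V₀ − E₀ = 92.6418 − 55.840208 = 36.801592

B0=36.8016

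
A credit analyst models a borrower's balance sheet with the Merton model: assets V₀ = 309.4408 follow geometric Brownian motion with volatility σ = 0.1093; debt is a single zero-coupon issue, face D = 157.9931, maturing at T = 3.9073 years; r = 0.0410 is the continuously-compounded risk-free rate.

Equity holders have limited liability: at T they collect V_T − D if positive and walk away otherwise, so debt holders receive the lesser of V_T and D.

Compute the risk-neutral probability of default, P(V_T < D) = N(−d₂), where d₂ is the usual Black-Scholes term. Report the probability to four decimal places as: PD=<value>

PD=0.0001

d₁ = [ln(V₀/D) + (r + σ²/2)T] / (σ√T)
   = [ln(309.4408/157.9931) + (0.0410 + 0.5·0.1093²)·3.9073] / (0.1093·√3.9073)
   = [0.672215 + 0.183539] / 0.216052 = 3.960868
d₂ = d₁ − σ√T = 3.960868 − 0.216052 = 3.744816
risk-neutral PD = N(−d₂) = N(-3.744816) = 0.000090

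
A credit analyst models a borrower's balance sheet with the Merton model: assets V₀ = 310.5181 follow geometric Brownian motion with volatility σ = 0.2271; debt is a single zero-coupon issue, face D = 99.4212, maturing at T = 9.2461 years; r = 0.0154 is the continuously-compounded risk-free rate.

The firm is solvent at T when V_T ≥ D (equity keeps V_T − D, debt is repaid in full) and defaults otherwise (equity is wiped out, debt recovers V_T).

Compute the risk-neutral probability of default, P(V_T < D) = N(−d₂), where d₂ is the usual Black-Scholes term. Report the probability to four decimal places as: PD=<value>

d₁ = [ln(V₀/D) + (r + σ²/2)T] / (σ√T)
   = [ln(310.5181/99.4212) + (0.0154 + 0.5·0.2271²)·9.2461] / (0.2271·√9.2461)
   = [1.138877 + 0.380821] / 0.690552 = 2.200700
d₂ = d₁ − σ√T = 2.200700 − 0.690552 = 1.510148
risk-neutral PD = N(−d₂) = N(-1.510148) = 0.065503

PD=0.0655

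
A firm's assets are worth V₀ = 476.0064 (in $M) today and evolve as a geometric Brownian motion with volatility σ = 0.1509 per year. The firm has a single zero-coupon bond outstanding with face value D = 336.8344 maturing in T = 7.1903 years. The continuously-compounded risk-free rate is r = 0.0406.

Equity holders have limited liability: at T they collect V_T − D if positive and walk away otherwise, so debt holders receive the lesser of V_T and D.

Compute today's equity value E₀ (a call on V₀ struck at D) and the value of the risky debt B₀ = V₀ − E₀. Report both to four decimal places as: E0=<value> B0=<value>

E0=227.8410 B0=248.1654

d₁ = [ln(V₀/D) + (r + σ²/2)T] / (σ√T)
   = [ln(476.0064/336.8344) + (0.0406 + 0.5·0.1509²)·7.1903] / (0.1509·√7.1903)
   = [0.345840 + 0.373791] / 0.404634 = 1.778471
d₂ = d₁ − σ√T = 1.778471 − 0.404634 = 1.373837
N(d₁) = 0.962337,  N(d₂) = 0.915254,  e^(−rT) = 0.746824
E₀ = V₀·N(d₁) − D·e^(−rT)·N(d₂)
   = 476.0064·0.962337 − 336.8344·0.746824·0.915254 = 227.840950
B₀ = V₀ − E₀ = 476.0064 − 227.840950 = 248.165450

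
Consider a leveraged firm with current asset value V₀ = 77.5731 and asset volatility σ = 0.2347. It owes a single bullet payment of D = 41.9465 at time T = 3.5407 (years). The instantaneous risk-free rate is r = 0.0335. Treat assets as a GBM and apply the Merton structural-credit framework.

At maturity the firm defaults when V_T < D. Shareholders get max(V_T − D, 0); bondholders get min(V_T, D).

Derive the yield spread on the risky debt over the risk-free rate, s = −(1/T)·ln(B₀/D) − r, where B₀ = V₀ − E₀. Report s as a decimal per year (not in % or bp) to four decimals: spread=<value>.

spread=0.0036

d₁ = [ln(V₀/D) + (r + σ²/2)T] / (σ√T)
   = [ln(77.5731/41.9465) + (0.0335 + 0.5·0.2347²)·3.5407] / (0.2347·√3.5407)
   = [0.614826 + 0.216132] / 0.441629 = 1.881573
d₂ = d₁ − σ√T = 1.881573 − 0.441629 = 1.439944
N(d₁) = 0.970053,  N(d₂) = 0.925058,  e^(−rT) = 0.888151
E₀ = V₀·N(d₁) − D·e^(−rT)·N(d₂)
   = 77.5731·0.970053 − 41.9465·0.888151·0.925058 = 40.787127
B₀ = V₀ − E₀ = 77.5731 − 40.787127 = 36.785973
spread = −(1/T)·ln(B₀/D) − r = −(1/3.5407)·ln(36.785973/41.9465) − 0.0335 = 0.00357696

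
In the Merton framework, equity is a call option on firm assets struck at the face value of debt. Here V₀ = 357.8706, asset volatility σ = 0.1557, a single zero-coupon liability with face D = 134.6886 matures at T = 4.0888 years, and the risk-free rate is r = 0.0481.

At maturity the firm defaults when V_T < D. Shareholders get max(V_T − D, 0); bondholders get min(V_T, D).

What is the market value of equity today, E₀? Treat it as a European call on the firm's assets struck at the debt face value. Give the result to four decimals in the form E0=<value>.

d₁ = [ln(V₀/D) + (r + σ²/2)T] / (σ√T)
   = [ln(357.8706/134.6886) + (0.0481 + 0.5·0.1557²)·4.0888] / (0.1557·√4.0888)
   = [0.977206 + 0.246233] / 0.314838 = 3.885936
d₂ = d₁ − σ√T = 3.885936 − 0.314838 = 3.571098
N(d₁) = 0.999949,  N(d₂) = 0.999822,  e^(−rT) = 0.821461
E₀ = V₀·N(d₁) − D·e^(−rT)·N(d₂)
   = 357.8706·0.999949 − 134.6886·0.821461·0.999822 = 247.230645

E0=247.2306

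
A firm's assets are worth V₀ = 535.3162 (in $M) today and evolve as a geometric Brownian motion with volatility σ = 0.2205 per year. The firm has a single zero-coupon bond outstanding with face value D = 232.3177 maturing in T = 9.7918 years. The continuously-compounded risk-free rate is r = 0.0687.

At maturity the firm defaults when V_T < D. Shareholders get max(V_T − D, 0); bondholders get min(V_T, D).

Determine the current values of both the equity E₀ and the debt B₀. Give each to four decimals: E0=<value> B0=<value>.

d₁ = [ln(V₀/D) + (r + σ²/2)T] / (σ√T)
   = [ln(535.3162/232.3177) + (0.0687 + 0.5·0.2205²)·9.7918] / (0.2205·√9.7918)
   = [0.834752 + 0.910737] / 0.689985 = 2.529747
d₂ = d₁ − σ√T = 2.529747 − 0.689985 = 1.839762
N(d₁) = 0.994293,  N(d₂) = 0.967098,  e^(−rT) = 0.510331
E₀ = V₀·N(d₁) − D·e^(−rT)·N(d₂)
   = 535.3162·0.994293 − 232.3177·0.510331·0.967098 = 417.602983
B₀ = V₀ − E₀ = 535.3162 − 417.602983 = 117.713217

E0=417.6030 B0=117.7132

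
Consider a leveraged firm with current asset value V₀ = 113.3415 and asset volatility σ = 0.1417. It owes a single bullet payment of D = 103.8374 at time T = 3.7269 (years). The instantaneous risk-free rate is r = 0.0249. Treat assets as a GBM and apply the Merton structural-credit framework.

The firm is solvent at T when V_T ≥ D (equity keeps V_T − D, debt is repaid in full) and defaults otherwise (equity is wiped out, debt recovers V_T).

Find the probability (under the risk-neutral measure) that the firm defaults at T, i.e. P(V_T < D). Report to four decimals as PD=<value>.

PD=0.3006

d₁ = [ln(V₀/D) + (r + σ²/2)T] / (σ√T)
   = [ln(113.3415/103.8374) + (0.0249 + 0.5·0.1417²)·3.7269] / (0.1417·√3.7269)
   = [0.087579 + 0.130216] / 0.273554 = 0.796167
d₂ = d₁ − σ√T = 0.796167 − 0.273554 = 0.522613
risk-neutral PD = N(−d₂) = N(-0.522613) = 0.300622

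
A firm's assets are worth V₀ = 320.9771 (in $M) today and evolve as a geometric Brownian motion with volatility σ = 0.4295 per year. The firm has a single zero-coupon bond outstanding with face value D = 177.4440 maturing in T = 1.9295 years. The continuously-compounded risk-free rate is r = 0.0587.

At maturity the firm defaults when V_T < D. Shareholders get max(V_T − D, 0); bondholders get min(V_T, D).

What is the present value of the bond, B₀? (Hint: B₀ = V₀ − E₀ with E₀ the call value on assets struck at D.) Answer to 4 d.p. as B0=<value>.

d₁ = [ln(V₀/D) + (r + σ²/2)T] / (σ√T)
   = [ln(320.9771/177.4440) + (0.0587 + 0.5·0.4295²)·1.9295] / (0.4295·√1.9295)
   = [0.592715 + 0.291229] / 0.596603 = 1.481628
d₂ = d₁ − σ√T = 1.481628 − 0.596603 = 0.885025
N(d₁) = 0.930780,  N(d₂) = 0.811928,  e^(−rT) = 0.892917
E₀ = V₀·N(d₁) − D·e^(−rT)·N(d₂)
   = 320.9771·0.930780 − 177.4440·0.892917·0.811928 = 170.115000
B₀ = V₀ − E₀ = 320.9771 − 170.115000 = 150.862100

B0=150.8621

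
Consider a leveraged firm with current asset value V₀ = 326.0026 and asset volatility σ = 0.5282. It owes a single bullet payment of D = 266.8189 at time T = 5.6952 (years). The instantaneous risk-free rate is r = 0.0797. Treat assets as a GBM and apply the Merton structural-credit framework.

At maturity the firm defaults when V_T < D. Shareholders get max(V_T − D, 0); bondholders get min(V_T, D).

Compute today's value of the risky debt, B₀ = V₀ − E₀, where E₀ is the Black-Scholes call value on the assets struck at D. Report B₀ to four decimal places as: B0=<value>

B0=118.0502

d₁ = [ln(V₀/D) + (r + σ²/2)T] / (σ√T)
   = [ln(326.0026/266.8189) + (0.0797 + 0.5·0.5282²)·5.6952] / (0.5282·√5.6952)
   = [0.200335 + 1.248374] / 1.260529 = 1.149287
d₂ = d₁ − σ√T = 1.149287 − 1.260529 = -0.111242
N(d₁) = 0.874781,  N(d₂) = 0.455712,  e^(−rT) = 0.635142
E₀ = V₀·N(d₁) − D·e^(−rT)·N(d₂)
   = 326.0026·0.874781 − 266.8189·0.635142·0.455712 = 207.952415
B₀ = V₀ − E₀ = 326.0026 − 207.952415 = 118.050185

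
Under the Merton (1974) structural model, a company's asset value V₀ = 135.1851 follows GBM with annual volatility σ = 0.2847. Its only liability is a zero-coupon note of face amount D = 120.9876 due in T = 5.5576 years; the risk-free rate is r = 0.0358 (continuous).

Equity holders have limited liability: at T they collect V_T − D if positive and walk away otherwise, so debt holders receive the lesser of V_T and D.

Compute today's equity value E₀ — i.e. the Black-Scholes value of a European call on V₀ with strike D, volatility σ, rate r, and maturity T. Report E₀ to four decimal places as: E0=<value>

d₁ = [ln(V₀/D) + (r + σ²/2)T] / (σ√T)
   = [ln(135.1851/120.9876) + (0.0358 + 0.5·0.2847²)·5.5576] / (0.2847·√5.5576)
   = [0.110957 + 0.424195] / 0.671168 = 0.797345
d₂ = d₁ − σ√T = 0.797345 − 0.671168 = 0.126177
N(d₁) = 0.787375,  N(d₂) = 0.550204,  e^(−rT) = 0.819581
E₀ = V₀·N(d₁) − D·e^(−rT)·N(d₂)
   = 135.1851·0.787375 − 120.9876·0.819581·0.550204 = 51.883552

E0=51.8836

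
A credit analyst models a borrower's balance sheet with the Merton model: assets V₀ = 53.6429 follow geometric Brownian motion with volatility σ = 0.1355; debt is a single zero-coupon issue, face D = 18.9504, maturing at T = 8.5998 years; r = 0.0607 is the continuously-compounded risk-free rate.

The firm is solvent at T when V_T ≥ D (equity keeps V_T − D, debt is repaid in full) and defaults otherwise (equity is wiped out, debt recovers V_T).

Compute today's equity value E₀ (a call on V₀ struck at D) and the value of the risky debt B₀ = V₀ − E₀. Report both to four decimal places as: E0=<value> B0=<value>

d₁ = [ln(V₀/D) + (r + σ²/2)T] / (σ√T)
   = [ln(53.6429/18.9504) + (0.0607 + 0.5·0.1355²)·8.5998] / (0.1355·√8.5998)
   = [1.040524 + 0.600955] / 0.397359 = 4.130969
d₂ = d₁ − σ√T = 4.130969 − 0.397359 = 3.733609
N(d₁) = 0.999982,  N(d₂) = 0.999906,  e^(−rT) = 0.593328
E₀ = V₀·N(d₁) − D·e^(−rT)·N(d₂)
   = 53.6429·0.999982 − 18.9504·0.593328·0.999906 = 42.399189
B₀ = V₀ − E₀ = 53.6429 − 42.399189 = 11.243711

E0=42.3992 B0=11.2437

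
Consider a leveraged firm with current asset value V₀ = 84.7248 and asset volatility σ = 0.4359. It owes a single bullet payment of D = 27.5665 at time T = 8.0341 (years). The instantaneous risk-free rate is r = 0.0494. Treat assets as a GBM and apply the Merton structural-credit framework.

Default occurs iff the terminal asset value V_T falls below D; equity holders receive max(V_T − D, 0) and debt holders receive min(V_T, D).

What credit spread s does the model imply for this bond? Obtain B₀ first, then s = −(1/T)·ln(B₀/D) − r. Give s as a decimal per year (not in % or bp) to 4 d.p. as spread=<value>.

d₁ = [ln(V₀/D) + (r + σ²/2)T] / (σ√T)
   = [ln(84.7248/27.5665) + (0.0494 + 0.5·0.4359²)·8.0341] / (0.4359·√8.0341)
   = [1.122807 + 1.160159] / 1.235536 = 1.847754
d₂ = d₁ − σ√T = 1.847754 − 1.235536 = 0.612217
N(d₁) = 0.967681,  N(d₂) = 0.729803,  e^(−rT) = 0.672412
E₀ = V₀·N(d₁) − D·e^(−rT)·N(d₂)
   = 84.7248·0.967681 − 27.5665·0.672412·0.729803 = 68.458924
B₀ = V₀ − E₀ = 84.7248 − 68.458924 = 16.265876
spread = −(1/T)·ln(B₀/D) − r = −(1/8.0341)·ln(16.265876/27.5665) − 0.0494 = 0.01626160

spread=0.0163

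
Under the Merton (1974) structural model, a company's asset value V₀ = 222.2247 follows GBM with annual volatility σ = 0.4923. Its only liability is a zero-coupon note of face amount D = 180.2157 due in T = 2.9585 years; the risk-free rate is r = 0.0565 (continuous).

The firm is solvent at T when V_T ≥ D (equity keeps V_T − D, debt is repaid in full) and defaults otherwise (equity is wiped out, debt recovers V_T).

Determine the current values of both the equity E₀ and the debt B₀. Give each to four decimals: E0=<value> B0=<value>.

d₁ = [ln(V₀/D) + (r + σ²/2)T] / (σ√T)
   = [ln(222.2247/180.2157) + (0.0565 + 0.5·0.4923²)·2.9585] / (0.4923·√2.9585)
   = [0.209535 + 0.525665] / 0.846770 = 0.868240
d₂ = d₁ − σ√T = 0.868240 − 0.846770 = 0.021470
N(d₁) = 0.807369,  N(d₂) = 0.508564,  e^(−rT) = 0.846068
E₀ = V₀·N(d₁) − D·e^(−rT)·N(d₂)
   = 222.2247·0.807369 − 180.2157·0.846068·0.508564 = 101.873965
B₀ = V₀ − E₀ = 222.2247 − 101.873965 = 120.350735

E0=101.8740 B0=120.3507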